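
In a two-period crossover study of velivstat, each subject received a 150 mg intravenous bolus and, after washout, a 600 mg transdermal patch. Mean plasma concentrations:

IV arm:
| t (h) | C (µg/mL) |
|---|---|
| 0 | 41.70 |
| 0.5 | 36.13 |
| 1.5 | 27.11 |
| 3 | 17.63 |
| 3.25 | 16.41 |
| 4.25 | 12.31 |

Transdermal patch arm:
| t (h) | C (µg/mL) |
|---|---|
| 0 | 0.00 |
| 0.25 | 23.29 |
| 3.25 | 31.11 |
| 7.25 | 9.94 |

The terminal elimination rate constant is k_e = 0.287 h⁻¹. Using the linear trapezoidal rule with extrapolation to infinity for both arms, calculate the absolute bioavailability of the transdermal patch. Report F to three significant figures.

Trapezoidal AUC_0→4.25 (IV):
  [0→0.5]: (41.70+36.13)/2 × 0.5 = 19.4575
  [0.5→1.5]: (36.13+27.11)/2 × 1 = 31.62
  [1.5→3]: (27.11+17.63)/2 × 1.5 = 33.555
  [3→3.25]: (17.63+16.41)/2 × 0.25 = 4.255
  [3.25→4.25]: (16.41+12.31)/2 × 1 = 14.36
  Sum = 103.2475 µg/mL·h
IV tail: 12.31/0.287 = 42.892; AUC_iv,0→∞ = 103.2475 + 42.892 = 146.1395 µg/mL·h
Trapezoidal AUC_0→7.25 (transdermal patch):
  [0→0.25]: (0.00+23.29)/2 × 0.25 = 2.91125
  [0.25→3.25]: (23.29+31.11)/2 × 3 = 81.6
  [3.25→7.25]: (31.11+9.94)/2 × 4 = 82.1
  Sum = 166.61125 µg/mL·h
transdermal patch tail: 9.94/0.287 = 34.634; AUC_ev,0→∞ = 166.61125 + 34.634 = 201.24525 µg/mL·h
F = (AUC_ev/D_ev)/(AUC_iv/D_iv) = (201.24525/600)/(146.1395/150) = 0.33540875/0.974263 = 0.3443

F = 0.344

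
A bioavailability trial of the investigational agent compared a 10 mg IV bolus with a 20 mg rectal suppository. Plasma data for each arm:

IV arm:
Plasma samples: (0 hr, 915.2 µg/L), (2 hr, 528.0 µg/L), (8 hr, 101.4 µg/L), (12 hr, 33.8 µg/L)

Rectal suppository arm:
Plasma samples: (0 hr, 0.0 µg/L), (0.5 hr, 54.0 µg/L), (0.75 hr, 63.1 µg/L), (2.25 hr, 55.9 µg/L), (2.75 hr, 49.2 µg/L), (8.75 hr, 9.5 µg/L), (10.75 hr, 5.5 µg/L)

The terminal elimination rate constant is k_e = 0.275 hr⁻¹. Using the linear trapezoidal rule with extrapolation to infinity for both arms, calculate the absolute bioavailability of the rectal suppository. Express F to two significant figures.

F = 0.048

Trapezoidal AUC_0→12 (IV):
  [0→2]: (915.2+528.0)/2 × 2 = 1443.2
  [2→8]: (528.0+101.4)/2 × 6 = 1888.2
  [8→12]: (101.4+33.8)/2 × 4 = 270.4
  Sum = 3601.8 µg/L·hr
IV tail: 33.8/0.275 = 122.909; AUC_iv,0→∞ = 3601.8 + 122.909 = 3724.709 µg/L·hr
Trapezoidal AUC_0→10.75 (rectal suppository):
  [0→0.5]: (0.0+54.0)/2 × 0.5 = 13.5
  [0.5→0.75]: (54.0+63.1)/2 × 0.25 = 14.6375
  [0.75→2.25]: (63.1+55.9)/2 × 1.5 = 89.25
  [2.25→2.75]: (55.9+49.2)/2 × 0.5 = 26.275
  [2.75→8.75]: (49.2+9.5)/2 × 6 = 176.1
  [8.75→10.75]: (9.5+5.5)/2 × 2 = 15.0
  Sum = 334.7625 µg/L·hr
rectal suppository tail: 5.5/0.275 = 20.000; AUC_ev,0→∞ = 334.7625 + 20.000 = 354.7625 µg/L·hr
F = (AUC_ev/D_ev)/(AUC_iv/D_iv) = (354.7625/20)/(3724.709/10) = 17.738125/372.4709 = 0.0476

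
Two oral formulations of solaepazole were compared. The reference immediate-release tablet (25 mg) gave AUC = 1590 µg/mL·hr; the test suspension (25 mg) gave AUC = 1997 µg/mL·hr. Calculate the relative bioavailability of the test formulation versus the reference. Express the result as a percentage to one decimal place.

F_rel = 125.6%

F_rel = (AUC_test/D_test) / (AUC_ref/D_ref)
      = (1997/25) / (1590/25)
      = 79.88 / 63.6 = 1.2560 = 125.60%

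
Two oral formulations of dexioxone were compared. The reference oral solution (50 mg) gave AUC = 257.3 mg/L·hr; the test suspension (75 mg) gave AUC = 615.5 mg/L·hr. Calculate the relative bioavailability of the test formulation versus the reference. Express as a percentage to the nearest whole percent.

F_rel = 159%

F_rel = (AUC_test/D_test) / (AUC_ref/D_ref)
      = (615.5/75) / (257.3/50)
      = 8.20667 / 5.146 = 1.5948 = 159.48%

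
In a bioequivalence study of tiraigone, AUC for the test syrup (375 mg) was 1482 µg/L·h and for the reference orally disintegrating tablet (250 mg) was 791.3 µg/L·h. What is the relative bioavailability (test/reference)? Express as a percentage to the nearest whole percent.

F_rel = 125%

F_rel = (AUC_test/D_test) / (AUC_ref/D_ref)
      = (1482/375) / (791.3/250)
      = 3.952 / 3.1652 = 1.2486 = 124.86%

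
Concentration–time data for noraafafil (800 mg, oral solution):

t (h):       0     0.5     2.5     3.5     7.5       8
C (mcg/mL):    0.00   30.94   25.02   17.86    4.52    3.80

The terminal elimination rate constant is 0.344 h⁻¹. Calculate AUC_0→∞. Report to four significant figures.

AUC = 143.0 mcg/mL·h

Trapezoidal AUC_0→8:
  [0→0.5]: (0.00+30.94)/2 × 0.5 = 7.735
  [0.5→2.5]: (30.94+25.02)/2 × 2 = 55.96
  [2.5→3.5]: (25.02+17.86)/2 × 1 = 21.44
  [3.5→7.5]: (17.86+4.52)/2 × 4 = 44.76
  [7.5→8]: (4.52+3.80)/2 × 0.5 = 2.08
  Sum = 131.975 mcg/mL·h
Extrapolated tail: C_last / k_e = 3.80 / 0.344 = 11.047
AUC_0→∞ = 131.975 + 11.047 = 143.022 mcg/mL·h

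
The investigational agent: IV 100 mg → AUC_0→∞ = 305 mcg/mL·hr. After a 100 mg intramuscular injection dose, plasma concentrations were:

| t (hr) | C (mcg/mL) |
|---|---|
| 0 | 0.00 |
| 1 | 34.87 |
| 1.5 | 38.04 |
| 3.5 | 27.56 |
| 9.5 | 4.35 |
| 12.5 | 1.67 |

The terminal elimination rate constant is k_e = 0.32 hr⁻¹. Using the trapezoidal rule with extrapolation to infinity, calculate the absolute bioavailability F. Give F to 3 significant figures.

F = 0.693

Trapezoidal AUC_0→12.5 (intramuscular injection):
  [0→1]: (0.00+34.87)/2 × 1 = 17.435
  [1→1.5]: (34.87+38.04)/2 × 0.5 = 18.2275
  [1.5→3.5]: (38.04+27.56)/2 × 2 = 65.6
  [3.5→9.5]: (27.56+4.35)/2 × 6 = 95.73
  [9.5→12.5]: (4.35+1.67)/2 × 3 = 9.03
  Sum = 206.0225 mcg/mL·hr
Tail: C_last/k_e = 1.67/0.32 = 5.219
AUC_0→∞ (intramuscular injection) = 206.0225 + 5.219 = 211.2415 mcg/mL·hr
F = (AUC_ev/D_ev)/(AUC_iv/D_iv) = (211.2415/100)/(305/100) = 2.112415/3.05 = 0.6926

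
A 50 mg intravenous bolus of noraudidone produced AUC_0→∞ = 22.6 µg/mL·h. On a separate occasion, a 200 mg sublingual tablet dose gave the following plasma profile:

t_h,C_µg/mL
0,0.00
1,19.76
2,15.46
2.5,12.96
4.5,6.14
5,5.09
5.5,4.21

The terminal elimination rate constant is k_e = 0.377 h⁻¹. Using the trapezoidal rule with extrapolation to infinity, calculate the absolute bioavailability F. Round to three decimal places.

F = 0.774

Trapezoidal AUC_0→5.5 (sublingual tablet):
  [0→1]: (0.00+19.76)/2 × 1 = 9.88
  [1→2]: (19.76+15.46)/2 × 1 = 17.61
  [2→2.5]: (15.46+12.96)/2 × 0.5 = 7.105
  [2.5→4.5]: (12.96+6.14)/2 × 2 = 19.1
  [4.5→5]: (6.14+5.09)/2 × 0.5 = 2.8075
  [5→5.5]: (5.09+4.21)/2 × 0.5 = 2.325
  Sum = 58.8275 µg/mL·h
Tail: C_last/k_e = 4.21/0.377 = 11.167
AUC_0→∞ (sublingual tablet) = 58.8275 + 11.167 = 69.9945 µg/mL·h
F = (AUC_ev/D_ev)/(AUC_iv/D_iv) = (69.9945/200)/(22.6/50) = 0.3499725/0.452 = 0.7743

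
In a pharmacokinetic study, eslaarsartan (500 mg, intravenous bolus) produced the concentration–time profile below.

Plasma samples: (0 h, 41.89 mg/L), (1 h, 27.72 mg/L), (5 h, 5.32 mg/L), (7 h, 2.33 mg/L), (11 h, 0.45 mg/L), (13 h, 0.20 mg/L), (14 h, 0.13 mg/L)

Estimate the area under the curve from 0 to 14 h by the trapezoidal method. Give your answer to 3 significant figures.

Trapezoidal AUC_0→14:
  [0→1]: (41.89+27.72)/2 × 1 = 34.805
  [1→5]: (27.72+5.32)/2 × 4 = 66.08
  [5→7]: (5.32+2.33)/2 × 2 = 7.65
  [7→11]: (2.33+0.45)/2 × 4 = 5.56
  [11→13]: (0.45+0.20)/2 × 2 = 0.65
  [13→14]: (0.20+0.13)/2 × 1 = 0.165
  Sum = 114.91 mg/L·h

AUC = 115 mg/L·h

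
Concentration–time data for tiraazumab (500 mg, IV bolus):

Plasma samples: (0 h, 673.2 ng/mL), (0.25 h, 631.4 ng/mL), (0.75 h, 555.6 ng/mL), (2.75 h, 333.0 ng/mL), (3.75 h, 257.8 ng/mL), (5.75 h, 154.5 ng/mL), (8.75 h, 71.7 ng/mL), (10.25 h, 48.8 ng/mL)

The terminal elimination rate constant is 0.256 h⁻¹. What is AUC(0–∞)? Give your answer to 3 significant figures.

AUC = 2680 ng/mL·h

Trapezoidal AUC_0→10.25:
  [0→0.25]: (673.2+631.4)/2 × 0.25 = 163.075
  [0.25→0.75]: (631.4+555.6)/2 × 0.5 = 296.75
  [0.75→2.75]: (555.6+333.0)/2 × 2 = 888.6
  [2.75→3.75]: (333.0+257.8)/2 × 1 = 295.4
  [3.75→5.75]: (257.8+154.5)/2 × 2 = 412.3
  [5.75→8.75]: (154.5+71.7)/2 × 3 = 339.3
  [8.75→10.25]: (71.7+48.8)/2 × 1.5 = 90.375
  Sum = 2485.8 ng/mL·h
Extrapolated tail: C_last / k_e = 48.8 / 0.256 = 190.625
AUC_0→∞ = 2485.8 + 190.625 = 2676.425 ng/mL·h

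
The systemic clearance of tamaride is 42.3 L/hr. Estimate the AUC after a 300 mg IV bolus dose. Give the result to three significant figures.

AUC_0→∞ = Dose_iv / CL
        = 300 / 42.3 = 7.0922 mg/L·hr

AUC = 7.09 mg/L·hr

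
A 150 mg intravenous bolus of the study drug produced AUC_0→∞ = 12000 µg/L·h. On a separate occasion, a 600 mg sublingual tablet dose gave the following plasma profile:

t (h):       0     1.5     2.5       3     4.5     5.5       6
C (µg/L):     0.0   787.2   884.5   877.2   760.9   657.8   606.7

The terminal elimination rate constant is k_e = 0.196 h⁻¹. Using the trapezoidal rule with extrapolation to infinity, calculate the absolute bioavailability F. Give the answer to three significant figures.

Trapezoidal AUC_0→6 (sublingual tablet):
  [0→1.5]: (0.0+787.2)/2 × 1.5 = 590.4
  [1.5→2.5]: (787.2+884.5)/2 × 1 = 835.85
  [2.5→3]: (884.5+877.2)/2 × 0.5 = 440.425
  [3→4.5]: (877.2+760.9)/2 × 1.5 = 1228.575
  [4.5→5.5]: (760.9+657.8)/2 × 1 = 709.35
  [5.5→6]: (657.8+606.7)/2 × 0.5 = 316.125
  Sum = 4120.725 µg/L·h
Tail: C_last/k_e = 606.7/0.196 = 3095.408
AUC_0→∞ (sublingual tablet) = 4120.725 + 3095.408 = 7216.133 µg/L·h
F = (AUC_ev/D_ev)/(AUC_iv/D_iv) = (7216.133/600)/(12000/150) = 12.0269/80 = 0.1503

F = 0.150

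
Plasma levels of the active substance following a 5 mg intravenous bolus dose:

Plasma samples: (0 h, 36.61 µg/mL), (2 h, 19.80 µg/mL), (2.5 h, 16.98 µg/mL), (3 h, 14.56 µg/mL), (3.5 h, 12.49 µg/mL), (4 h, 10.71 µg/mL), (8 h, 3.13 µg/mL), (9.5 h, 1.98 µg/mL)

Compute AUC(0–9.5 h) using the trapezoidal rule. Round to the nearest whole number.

AUC = 118 µg/mL·h

Trapezoidal AUC_0→9.5:
  [0→2]: (36.61+19.80)/2 × 2 = 56.41
  [2→2.5]: (19.80+16.98)/2 × 0.5 = 9.195
  [2.5→3]: (16.98+14.56)/2 × 0.5 = 7.885
  [3→3.5]: (14.56+12.49)/2 × 0.5 = 6.7625
  [3.5→4]: (12.49+10.71)/2 × 0.5 = 5.8
  [4→8]: (10.71+3.13)/2 × 4 = 27.68
  [8→9.5]: (3.13+1.98)/2 × 1.5 = 3.8325
  Sum = 117.565 µg/mL·h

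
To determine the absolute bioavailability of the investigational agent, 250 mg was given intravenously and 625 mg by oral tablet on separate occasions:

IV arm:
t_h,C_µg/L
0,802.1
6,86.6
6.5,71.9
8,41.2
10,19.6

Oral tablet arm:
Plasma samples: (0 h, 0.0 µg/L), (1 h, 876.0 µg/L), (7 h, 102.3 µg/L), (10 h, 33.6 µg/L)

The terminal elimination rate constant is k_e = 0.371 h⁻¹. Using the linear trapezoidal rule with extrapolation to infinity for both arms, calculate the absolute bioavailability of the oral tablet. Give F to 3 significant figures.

F = 0.505

Trapezoidal AUC_0→10 (IV):
  [0→6]: (802.1+86.6)/2 × 6 = 2666.1
  [6→6.5]: (86.6+71.9)/2 × 0.5 = 39.625
  [6.5→8]: (71.9+41.2)/2 × 1.5 = 84.825
  [8→10]: (41.2+19.6)/2 × 2 = 60.8
  Sum = 2851.35 µg/L·h
IV tail: 19.6/0.371 = 52.830; AUC_iv,0→∞ = 2851.35 + 52.830 = 2904.18 µg/L·h
Trapezoidal AUC_0→10 (oral tablet):
  [0→1]: (0.0+876.0)/2 × 1 = 438.0
  [1→7]: (876.0+102.3)/2 × 6 = 2934.9
  [7→10]: (102.3+33.6)/2 × 3 = 203.85
  Sum = 3576.75 µg/L·h
oral tablet tail: 33.6/0.371 = 90.566; AUC_ev,0→∞ = 3576.75 + 90.566 = 3667.316 µg/L·h
F = (AUC_ev/D_ev)/(AUC_iv/D_iv) = (3667.316/625)/(2904.18/250) = 5.8677056/11.61672 = 0.5051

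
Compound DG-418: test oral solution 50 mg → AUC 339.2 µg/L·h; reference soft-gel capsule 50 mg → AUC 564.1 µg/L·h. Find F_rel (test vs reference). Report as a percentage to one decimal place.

F_rel = (AUC_test/D_test) / (AUC_ref/D_ref)
      = (339.2/50) / (564.1/50)
      = 6.784 / 11.282 = 0.6013 = 60.13%

F_rel = 60.1%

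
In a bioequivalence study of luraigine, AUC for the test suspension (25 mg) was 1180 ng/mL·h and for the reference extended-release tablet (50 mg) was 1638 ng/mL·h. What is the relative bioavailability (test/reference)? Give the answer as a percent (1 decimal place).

F_rel = 144.1%

F_rel = (AUC_test/D_test) / (AUC_ref/D_ref)
      = (1180/25) / (1638/50)
      = 47.2 / 32.76 = 1.4408 = 144.08%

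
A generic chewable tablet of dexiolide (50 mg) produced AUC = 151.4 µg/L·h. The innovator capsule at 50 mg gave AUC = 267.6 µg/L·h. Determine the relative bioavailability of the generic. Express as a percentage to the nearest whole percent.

F_rel = (AUC_test/D_test) / (AUC_ref/D_ref)
      = (151.4/50) / (267.6/50)
      = 3.028 / 5.352 = 0.5658 = 56.58%

F_rel = 57%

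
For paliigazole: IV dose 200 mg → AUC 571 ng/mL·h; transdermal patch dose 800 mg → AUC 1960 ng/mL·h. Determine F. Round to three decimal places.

F = 0.858

F = (AUC_ev / D_ev) / (AUC_iv / D_iv)
  = (1960/800) / (571/200)
  = 2.45 / 2.855 = 0.8581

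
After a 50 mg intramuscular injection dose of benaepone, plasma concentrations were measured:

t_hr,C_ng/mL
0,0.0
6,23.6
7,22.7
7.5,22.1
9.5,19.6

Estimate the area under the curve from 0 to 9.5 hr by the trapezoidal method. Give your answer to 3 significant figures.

AUC = 147 ng/mL·hr

Trapezoidal AUC_0→9.5:
  [0→6]: (0.0+23.6)/2 × 6 = 70.8
  [6→7]: (23.6+22.7)/2 × 1 = 23.15
  [7→7.5]: (22.7+22.1)/2 × 0.5 = 11.2
  [7.5→9.5]: (22.1+19.6)/2 × 2 = 41.7
  Sum = 146.85 ng/mL·hr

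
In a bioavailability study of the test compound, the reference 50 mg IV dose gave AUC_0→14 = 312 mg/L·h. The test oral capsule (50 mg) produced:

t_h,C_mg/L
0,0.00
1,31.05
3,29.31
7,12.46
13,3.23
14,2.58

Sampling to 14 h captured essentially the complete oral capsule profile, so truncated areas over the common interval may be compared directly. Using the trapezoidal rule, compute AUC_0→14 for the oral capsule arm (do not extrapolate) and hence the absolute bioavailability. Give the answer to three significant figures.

Trapezoidal AUC_0→14 (oral capsule):
  [0→1]: (0.00+31.05)/2 × 1 = 15.525
  [1→3]: (31.05+29.31)/2 × 2 = 60.36
  [3→7]: (29.31+12.46)/2 × 4 = 83.54
  [7→13]: (12.46+3.23)/2 × 6 = 47.07
  [13→14]: (3.23+2.58)/2 × 1 = 2.905
  Sum = 209.4 mg/L·h
F = (AUC_ev/D_ev)/(AUC_iv/D_iv) = (209.4/50)/(312/50) = 4.188/6.24 = 0.6712

F = 0.671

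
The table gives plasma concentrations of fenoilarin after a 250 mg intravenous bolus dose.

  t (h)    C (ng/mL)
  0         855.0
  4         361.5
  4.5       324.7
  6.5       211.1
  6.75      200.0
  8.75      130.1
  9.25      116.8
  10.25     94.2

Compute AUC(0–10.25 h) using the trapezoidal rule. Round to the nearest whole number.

Trapezoidal AUC_0→10.25:
  [0→4]: (855.0+361.5)/2 × 4 = 2433.0
  [4→4.5]: (361.5+324.7)/2 × 0.5 = 171.55
  [4.5→6.5]: (324.7+211.1)/2 × 2 = 535.8
  [6.5→6.75]: (211.1+200.0)/2 × 0.25 = 51.3875
  [6.75→8.75]: (200.0+130.1)/2 × 2 = 330.1
  [8.75→9.25]: (130.1+116.8)/2 × 0.5 = 61.725
  [9.25→10.25]: (116.8+94.2)/2 × 1 = 105.5
  Sum = 3689.0625 ng/mL·h

AUC = 3689 ng/mL·h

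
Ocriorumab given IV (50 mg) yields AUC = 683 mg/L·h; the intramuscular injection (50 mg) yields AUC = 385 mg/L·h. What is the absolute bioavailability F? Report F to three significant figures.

F = (AUC_ev / D_ev) / (AUC_iv / D_iv)
  = (385/50) / (683/50)
  = 7.7 / 13.66 = 0.5637

F = 0.564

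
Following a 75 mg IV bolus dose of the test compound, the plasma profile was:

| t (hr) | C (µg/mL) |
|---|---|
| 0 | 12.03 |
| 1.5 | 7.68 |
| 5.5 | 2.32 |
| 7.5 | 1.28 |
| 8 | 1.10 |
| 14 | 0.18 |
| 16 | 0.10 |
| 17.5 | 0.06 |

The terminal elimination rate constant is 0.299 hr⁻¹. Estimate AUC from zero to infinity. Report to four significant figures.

Trapezoidal AUC_0→17.5:
  [0→1.5]: (12.03+7.68)/2 × 1.5 = 14.7825
  [1.5→5.5]: (7.68+2.32)/2 × 4 = 20.0
  [5.5→7.5]: (2.32+1.28)/2 × 2 = 3.6
  [7.5→8]: (1.28+1.10)/2 × 0.5 = 0.595
  [8→14]: (1.10+0.18)/2 × 6 = 3.84
  [14→16]: (0.18+0.10)/2 × 2 = 0.28
  [16→17.5]: (0.10+0.06)/2 × 1.5 = 0.12
  Sum = 43.2175 µg/mL·hr
Extrapolated tail: C_last / k_e = 0.06 / 0.299 = 0.201
AUC_0→∞ = 43.2175 + 0.201 = 43.4185 µg/mL·hr

AUC = 43.42 µg/mL·hr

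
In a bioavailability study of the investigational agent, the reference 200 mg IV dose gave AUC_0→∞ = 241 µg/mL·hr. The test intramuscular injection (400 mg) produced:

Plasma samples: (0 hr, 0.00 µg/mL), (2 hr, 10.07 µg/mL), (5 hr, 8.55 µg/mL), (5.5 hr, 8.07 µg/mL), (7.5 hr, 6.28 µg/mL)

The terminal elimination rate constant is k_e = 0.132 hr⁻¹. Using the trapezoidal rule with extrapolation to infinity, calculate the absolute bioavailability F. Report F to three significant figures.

F = 0.216

Trapezoidal AUC_0→7.5 (intramuscular injection):
  [0→2]: (0.00+10.07)/2 × 2 = 10.07
  [2→5]: (10.07+8.55)/2 × 3 = 27.93
  [5→5.5]: (8.55+8.07)/2 × 0.5 = 4.155
  [5.5→7.5]: (8.07+6.28)/2 × 2 = 14.35
  Sum = 56.505 µg/mL·hr
Tail: C_last/k_e = 6.28/0.132 = 47.576
AUC_0→∞ (intramuscular injection) = 56.505 + 47.576 = 104.081 µg/mL·hr
F = (AUC_ev/D_ev)/(AUC_iv/D_iv) = (104.081/400)/(241/200) = 0.2602025/1.205 = 0.2159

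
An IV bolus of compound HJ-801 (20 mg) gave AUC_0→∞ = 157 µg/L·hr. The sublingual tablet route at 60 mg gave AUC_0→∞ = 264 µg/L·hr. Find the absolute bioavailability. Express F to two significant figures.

F = 0.56

F = (AUC_ev / D_ev) / (AUC_iv / D_iv)
  = (264/60) / (157/20)
  = 4.4 / 7.85 = 0.5605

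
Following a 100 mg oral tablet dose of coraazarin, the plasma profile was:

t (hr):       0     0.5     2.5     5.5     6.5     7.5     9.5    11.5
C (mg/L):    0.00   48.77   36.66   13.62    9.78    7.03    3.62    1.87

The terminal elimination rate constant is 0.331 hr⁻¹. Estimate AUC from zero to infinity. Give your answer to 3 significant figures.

AUC = 215 mg/L·hr

Trapezoidal AUC_0→11.5:
  [0→0.5]: (0.00+48.77)/2 × 0.5 = 12.1925
  [0.5→2.5]: (48.77+36.66)/2 × 2 = 85.43
  [2.5→5.5]: (36.66+13.62)/2 × 3 = 75.42
  [5.5→6.5]: (13.62+9.78)/2 × 1 = 11.7
  [6.5→7.5]: (9.78+7.03)/2 × 1 = 8.405
  [7.5→9.5]: (7.03+3.62)/2 × 2 = 10.65
  [9.5→11.5]: (3.62+1.87)/2 × 2 = 5.49
  Sum = 209.2875 mg/L·hr
Extrapolated tail: C_last / k_e = 1.87 / 0.331 = 5.650
AUC_0→∞ = 209.2875 + 5.650 = 214.9375 mg/L·hr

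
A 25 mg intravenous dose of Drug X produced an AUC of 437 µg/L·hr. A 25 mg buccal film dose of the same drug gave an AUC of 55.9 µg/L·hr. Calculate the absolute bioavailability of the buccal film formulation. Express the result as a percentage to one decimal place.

F = (AUC_ev / D_ev) / (AUC_iv / D_iv)
  = (55.9/25) / (437/25)
  = 2.236 / 17.48 = 0.1279
  = 12.79%

F = 12.8%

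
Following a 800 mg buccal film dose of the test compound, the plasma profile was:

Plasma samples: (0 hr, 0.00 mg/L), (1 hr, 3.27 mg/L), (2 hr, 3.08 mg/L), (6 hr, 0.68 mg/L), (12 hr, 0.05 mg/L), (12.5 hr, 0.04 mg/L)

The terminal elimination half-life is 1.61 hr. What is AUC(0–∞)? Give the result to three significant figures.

AUC = 14.6 mg/L·hr

Trapezoidal AUC_0→12.5:
  [0→1]: (0.00+3.27)/2 × 1 = 1.635
  [1→2]: (3.27+3.08)/2 × 1 = 3.175
  [2→6]: (3.08+0.68)/2 × 4 = 7.52
  [6→12]: (0.68+0.05)/2 × 6 = 2.19
  [12→12.5]: (0.05+0.04)/2 × 0.5 = 0.0225
  Sum = 14.5425 mg/L·hr
k_e = ln2 / t½ = 0.693147 / 1.61 = 0.4305 hr^-1
Extrapolated tail: C_last / k_e = 0.04 / 0.4305 = 0.093
AUC_0→∞ = 14.5425 + 0.093 = 14.6355 mg/L·hr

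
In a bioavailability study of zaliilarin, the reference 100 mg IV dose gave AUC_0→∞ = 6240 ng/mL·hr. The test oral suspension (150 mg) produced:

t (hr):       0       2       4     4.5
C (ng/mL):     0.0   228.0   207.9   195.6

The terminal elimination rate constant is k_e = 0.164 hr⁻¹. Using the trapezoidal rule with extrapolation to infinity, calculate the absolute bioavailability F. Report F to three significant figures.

F = 0.209

Trapezoidal AUC_0→4.5 (oral suspension):
  [0→2]: (0.0+228.0)/2 × 2 = 228.0
  [2→4]: (228.0+207.9)/2 × 2 = 435.9
  [4→4.5]: (207.9+195.6)/2 × 0.5 = 100.875
  Sum = 764.775 ng/mL·hr
Tail: C_last/k_e = 195.6/0.164 = 1192.683
AUC_0→∞ (oral suspension) = 764.775 + 1192.683 = 1957.458 ng/mL·hr
F = (AUC_ev/D_ev)/(AUC_iv/D_iv) = (1957.458/150)/(6240/100) = 13.04972/62.4 = 0.2091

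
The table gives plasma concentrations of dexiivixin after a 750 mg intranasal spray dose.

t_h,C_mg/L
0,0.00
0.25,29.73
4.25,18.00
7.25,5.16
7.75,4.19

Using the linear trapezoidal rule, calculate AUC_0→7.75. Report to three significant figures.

AUC = 136 mg/L·h

Trapezoidal AUC_0→7.75:
  [0→0.25]: (0.00+29.73)/2 × 0.25 = 3.71625
  [0.25→4.25]: (29.73+18.00)/2 × 4 = 95.46
  [4.25→7.25]: (18.00+5.16)/2 × 3 = 34.74
  [7.25→7.75]: (5.16+4.19)/2 × 0.5 = 2.3375
  Sum = 136.25375 mg/L·h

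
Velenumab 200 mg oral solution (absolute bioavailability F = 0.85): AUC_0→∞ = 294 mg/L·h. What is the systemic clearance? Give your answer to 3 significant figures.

CL = F × Dose / AUC_0→∞
   = 0.85 × 200 / 294 = 0.578231 L/h

CL = 0.578 L/h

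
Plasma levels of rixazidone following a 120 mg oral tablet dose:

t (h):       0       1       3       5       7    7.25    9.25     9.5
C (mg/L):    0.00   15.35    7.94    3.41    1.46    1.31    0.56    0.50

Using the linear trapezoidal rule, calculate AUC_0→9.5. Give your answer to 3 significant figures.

AUC = 49.5 mg/L·h

Trapezoidal AUC_0→9.5:
  [0→1]: (0.00+15.35)/2 × 1 = 7.675
  [1→3]: (15.35+7.94)/2 × 2 = 23.29
  [3→5]: (7.94+3.41)/2 × 2 = 11.35
  [5→7]: (3.41+1.46)/2 × 2 = 4.87
  [7→7.25]: (1.46+1.31)/2 × 0.25 = 0.34625
  [7.25→9.25]: (1.31+0.56)/2 × 2 = 1.87
  [9.25→9.5]: (0.56+0.50)/2 × 0.25 = 0.1325
  Sum = 49.53375 mg/L·h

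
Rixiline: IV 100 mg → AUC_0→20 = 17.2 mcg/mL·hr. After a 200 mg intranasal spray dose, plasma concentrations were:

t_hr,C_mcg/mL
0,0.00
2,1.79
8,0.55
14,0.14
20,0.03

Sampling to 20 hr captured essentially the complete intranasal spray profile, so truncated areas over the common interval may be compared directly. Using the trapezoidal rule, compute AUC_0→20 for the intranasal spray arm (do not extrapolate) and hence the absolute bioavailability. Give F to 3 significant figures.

Trapezoidal AUC_0→20 (intranasal spray):
  [0→2]: (0.00+1.79)/2 × 2 = 1.79
  [2→8]: (1.79+0.55)/2 × 6 = 7.02
  [8→14]: (0.55+0.14)/2 × 6 = 2.07
  [14→20]: (0.14+0.03)/2 × 6 = 0.51
  Sum = 11.39 mcg/mL·hr
F = (AUC_ev/D_ev)/(AUC_iv/D_iv) = (11.39/200)/(17.2/100) = 0.05695/0.172 = 0.3311

F = 0.331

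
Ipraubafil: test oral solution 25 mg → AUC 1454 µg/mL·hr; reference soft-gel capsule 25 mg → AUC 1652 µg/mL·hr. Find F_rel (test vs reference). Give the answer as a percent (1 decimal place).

F_rel = 88.0%

F_rel = (AUC_test/D_test) / (AUC_ref/D_ref)
      = (1454/25) / (1652/25)
      = 58.16 / 66.08 = 0.8801 = 88.01%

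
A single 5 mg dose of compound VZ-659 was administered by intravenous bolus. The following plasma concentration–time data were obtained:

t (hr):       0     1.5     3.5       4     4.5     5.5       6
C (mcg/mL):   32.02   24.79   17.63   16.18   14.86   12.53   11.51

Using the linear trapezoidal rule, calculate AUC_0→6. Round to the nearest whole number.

Trapezoidal AUC_0→6:
  [0→1.5]: (32.02+24.79)/2 × 1.5 = 42.6075
  [1.5→3.5]: (24.79+17.63)/2 × 2 = 42.42
  [3.5→4]: (17.63+16.18)/2 × 0.5 = 8.4525
  [4→4.5]: (16.18+14.86)/2 × 0.5 = 7.76
  [4.5→5.5]: (14.86+12.53)/2 × 1 = 13.695
  [5.5→6]: (12.53+11.51)/2 × 0.5 = 6.01
  Sum = 120.945 mcg/mL·hr

AUC = 121 mcg/mL·hr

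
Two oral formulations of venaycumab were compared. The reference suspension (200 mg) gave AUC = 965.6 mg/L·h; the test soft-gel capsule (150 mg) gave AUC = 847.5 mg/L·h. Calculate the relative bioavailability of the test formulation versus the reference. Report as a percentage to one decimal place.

F_rel = 117.0%

F_rel = (AUC_test/D_test) / (AUC_ref/D_ref)
      = (847.5/150) / (965.6/200)
      = 5.65 / 4.828 = 1.1703 = 117.03%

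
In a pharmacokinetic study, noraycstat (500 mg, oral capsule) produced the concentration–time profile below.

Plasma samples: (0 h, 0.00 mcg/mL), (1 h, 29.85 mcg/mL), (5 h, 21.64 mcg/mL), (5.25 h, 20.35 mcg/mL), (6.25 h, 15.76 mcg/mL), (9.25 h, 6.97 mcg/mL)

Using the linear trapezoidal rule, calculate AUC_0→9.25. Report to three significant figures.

Trapezoidal AUC_0→9.25:
  [0→1]: (0.00+29.85)/2 × 1 = 14.925
  [1→5]: (29.85+21.64)/2 × 4 = 102.98
  [5→5.25]: (21.64+20.35)/2 × 0.25 = 5.24875
  [5.25→6.25]: (20.35+15.76)/2 × 1 = 18.055
  [6.25→9.25]: (15.76+6.97)/2 × 3 = 34.095
  Sum = 175.30375 mcg/mL·h

AUC = 175 mcg/mL·h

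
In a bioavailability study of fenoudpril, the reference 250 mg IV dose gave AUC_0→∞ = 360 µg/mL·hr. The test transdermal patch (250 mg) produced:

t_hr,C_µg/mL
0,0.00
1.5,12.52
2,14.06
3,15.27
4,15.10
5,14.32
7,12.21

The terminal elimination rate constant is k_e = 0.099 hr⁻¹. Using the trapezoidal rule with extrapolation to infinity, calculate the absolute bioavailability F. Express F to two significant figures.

Trapezoidal AUC_0→7 (transdermal patch):
  [0→1.5]: (0.00+12.52)/2 × 1.5 = 9.39
  [1.5→2]: (12.52+14.06)/2 × 0.5 = 6.645
  [2→3]: (14.06+15.27)/2 × 1 = 14.665
  [3→4]: (15.27+15.10)/2 × 1 = 15.185
  [4→5]: (15.10+14.32)/2 × 1 = 14.71
  [5→7]: (14.32+12.21)/2 × 2 = 26.53
  Sum = 87.125 µg/mL·hr
Tail: C_last/k_e = 12.21/0.099 = 123.333
AUC_0→∞ (transdermal patch) = 87.125 + 123.333 = 210.458 µg/mL·hr
F = (AUC_ev/D_ev)/(AUC_iv/D_iv) = (210.458/250)/(360/250) = 0.841832/1.44 = 0.5846

F = 0.58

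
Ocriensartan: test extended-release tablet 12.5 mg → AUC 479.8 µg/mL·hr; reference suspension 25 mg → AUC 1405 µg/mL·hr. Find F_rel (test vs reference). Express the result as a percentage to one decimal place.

F_rel = (AUC_test/D_test) / (AUC_ref/D_ref)
      = (479.8/12.5) / (1405/25)
      = 38.384 / 56.2 = 0.6830 = 68.30%

F_rel = 68.3%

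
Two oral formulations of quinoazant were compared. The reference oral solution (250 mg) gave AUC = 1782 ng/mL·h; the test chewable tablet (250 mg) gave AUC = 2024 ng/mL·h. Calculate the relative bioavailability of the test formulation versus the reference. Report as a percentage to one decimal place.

F_rel = 113.6%

F_rel = (AUC_test/D_test) / (AUC_ref/D_ref)
      = (2024/250) / (1782/250)
      = 8.096 / 7.128 = 1.1358 = 113.58%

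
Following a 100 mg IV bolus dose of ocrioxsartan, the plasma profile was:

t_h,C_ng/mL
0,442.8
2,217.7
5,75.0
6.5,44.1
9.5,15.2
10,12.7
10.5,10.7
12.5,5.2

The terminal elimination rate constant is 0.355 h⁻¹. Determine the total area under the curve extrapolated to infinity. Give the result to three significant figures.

AUC = 1320 ng/mL·h

Trapezoidal AUC_0→12.5:
  [0→2]: (442.8+217.7)/2 × 2 = 660.5
  [2→5]: (217.7+75.0)/2 × 3 = 439.05
  [5→6.5]: (75.0+44.1)/2 × 1.5 = 89.325
  [6.5→9.5]: (44.1+15.2)/2 × 3 = 88.95
  [9.5→10]: (15.2+12.7)/2 × 0.5 = 6.975
  [10→10.5]: (12.7+10.7)/2 × 0.5 = 5.85
  [10.5→12.5]: (10.7+5.2)/2 × 2 = 15.9
  Sum = 1306.55 ng/mL·h
Extrapolated tail: C_last / k_e = 5.2 / 0.355 = 14.648
AUC_0→∞ = 1306.55 + 14.648 = 1321.198 ng/mL·h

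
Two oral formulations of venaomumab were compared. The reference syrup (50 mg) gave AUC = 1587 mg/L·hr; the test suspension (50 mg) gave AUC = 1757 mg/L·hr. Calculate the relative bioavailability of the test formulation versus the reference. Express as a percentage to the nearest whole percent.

F_rel = 111%

F_rel = (AUC_test/D_test) / (AUC_ref/D_ref)
      = (1757/50) / (1587/50)
      = 35.14 / 31.74 = 1.1071 = 110.71%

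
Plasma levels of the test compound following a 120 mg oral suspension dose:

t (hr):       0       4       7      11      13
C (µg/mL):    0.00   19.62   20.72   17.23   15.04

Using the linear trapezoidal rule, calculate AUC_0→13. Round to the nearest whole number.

Trapezoidal AUC_0→13:
  [0→4]: (0.00+19.62)/2 × 4 = 39.24
  [4→7]: (19.62+20.72)/2 × 3 = 60.51
  [7→11]: (20.72+17.23)/2 × 4 = 75.9
  [11→13]: (17.23+15.04)/2 × 2 = 32.27
  Sum = 207.92 µg/mL·hr

AUC = 208 µg/mL·hr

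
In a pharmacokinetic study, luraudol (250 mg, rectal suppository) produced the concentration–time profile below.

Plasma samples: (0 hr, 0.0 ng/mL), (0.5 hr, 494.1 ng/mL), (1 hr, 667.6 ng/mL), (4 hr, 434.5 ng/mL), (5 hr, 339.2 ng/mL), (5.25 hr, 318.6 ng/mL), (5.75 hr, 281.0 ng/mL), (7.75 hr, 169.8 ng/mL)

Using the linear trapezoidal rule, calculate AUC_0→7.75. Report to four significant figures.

AUC = 3137 ng/mL·hr

Trapezoidal AUC_0→7.75:
  [0→0.5]: (0.0+494.1)/2 × 0.5 = 123.525
  [0.5→1]: (494.1+667.6)/2 × 0.5 = 290.425
  [1→4]: (667.6+434.5)/2 × 3 = 1653.15
  [4→5]: (434.5+339.2)/2 × 1 = 386.85
  [5→5.25]: (339.2+318.6)/2 × 0.25 = 82.225
  [5.25→5.75]: (318.6+281.0)/2 × 0.5 = 149.9
  [5.75→7.75]: (281.0+169.8)/2 × 2 = 450.8
  Sum = 3136.875 ng/mL·hr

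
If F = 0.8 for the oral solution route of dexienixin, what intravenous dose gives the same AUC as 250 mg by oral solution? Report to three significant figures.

D_iv = 200 mg

Systemic exposure from an extravascular dose = F × D_ev, so the equivalent IV dose is F × D_ev.
D_iv = F × D_ev = 0.8 × 250 = 200 mg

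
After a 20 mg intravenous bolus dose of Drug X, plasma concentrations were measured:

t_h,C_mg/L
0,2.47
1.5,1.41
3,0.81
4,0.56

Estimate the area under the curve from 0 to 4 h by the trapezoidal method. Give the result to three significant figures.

AUC = 5.26 mg/L·h

Trapezoidal AUC_0→4:
  [0→1.5]: (2.47+1.41)/2 × 1.5 = 2.91
  [1.5→3]: (1.41+0.81)/2 × 1.5 = 1.665
  [3→4]: (0.81+0.56)/2 × 1 = 0.685
  Sum = 5.26 mg/L·h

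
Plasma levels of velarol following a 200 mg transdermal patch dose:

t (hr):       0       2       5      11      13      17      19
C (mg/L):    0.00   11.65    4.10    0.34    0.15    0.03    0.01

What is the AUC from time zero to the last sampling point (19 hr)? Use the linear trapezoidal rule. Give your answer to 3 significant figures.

AUC = 49.5 mg/L·hr

Trapezoidal AUC_0→19:
  [0→2]: (0.00+11.65)/2 × 2 = 11.65
  [2→5]: (11.65+4.10)/2 × 3 = 23.625
  [5→11]: (4.10+0.34)/2 × 6 = 13.32
  [11→13]: (0.34+0.15)/2 × 2 = 0.49
  [13→17]: (0.15+0.03)/2 × 4 = 0.36
  [17→19]: (0.03+0.01)/2 × 2 = 0.04
  Sum = 49.485 mg/L·hr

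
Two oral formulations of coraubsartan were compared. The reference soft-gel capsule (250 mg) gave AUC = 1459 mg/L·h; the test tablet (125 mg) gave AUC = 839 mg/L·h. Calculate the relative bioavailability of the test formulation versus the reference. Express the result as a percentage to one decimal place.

F_rel = 115.0%

F_rel = (AUC_test/D_test) / (AUC_ref/D_ref)
      = (839/125) / (1459/250)
      = 6.712 / 5.836 = 1.1501 = 115.01%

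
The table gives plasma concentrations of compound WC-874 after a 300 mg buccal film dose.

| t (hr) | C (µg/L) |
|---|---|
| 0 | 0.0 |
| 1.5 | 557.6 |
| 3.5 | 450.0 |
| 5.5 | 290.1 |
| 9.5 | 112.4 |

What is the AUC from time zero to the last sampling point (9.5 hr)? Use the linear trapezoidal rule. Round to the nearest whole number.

Trapezoidal AUC_0→9.5:
  [0→1.5]: (0.0+557.6)/2 × 1.5 = 418.2
  [1.5→3.5]: (557.6+450.0)/2 × 2 = 1007.6
  [3.5→5.5]: (450.0+290.1)/2 × 2 = 740.1
  [5.5→9.5]: (290.1+112.4)/2 × 4 = 805.0
  Sum = 2970.9 µg/L·hr

AUC = 2971 µg/L·hr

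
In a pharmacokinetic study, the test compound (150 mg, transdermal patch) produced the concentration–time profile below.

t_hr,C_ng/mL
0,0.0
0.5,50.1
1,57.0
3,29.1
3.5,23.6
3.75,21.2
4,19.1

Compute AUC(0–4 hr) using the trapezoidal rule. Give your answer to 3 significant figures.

Trapezoidal AUC_0→4:
  [0→0.5]: (0.0+50.1)/2 × 0.5 = 12.525
  [0.5→1]: (50.1+57.0)/2 × 0.5 = 26.775
  [1→3]: (57.0+29.1)/2 × 2 = 86.1
  [3→3.5]: (29.1+23.6)/2 × 0.5 = 13.175
  [3.5→3.75]: (23.6+21.2)/2 × 0.25 = 5.6
  [3.75→4]: (21.2+19.1)/2 × 0.25 = 5.0375
  Sum = 149.2125 ng/mL·hr

AUC = 149 ng/mL·hr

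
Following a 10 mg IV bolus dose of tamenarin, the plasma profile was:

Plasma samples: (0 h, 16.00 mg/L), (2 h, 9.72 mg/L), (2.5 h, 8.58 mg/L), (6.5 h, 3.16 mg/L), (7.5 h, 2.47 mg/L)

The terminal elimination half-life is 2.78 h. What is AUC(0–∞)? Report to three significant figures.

Trapezoidal AUC_0→7.5:
  [0→2]: (16.00+9.72)/2 × 2 = 25.72
  [2→2.5]: (9.72+8.58)/2 × 0.5 = 4.575
  [2.5→6.5]: (8.58+3.16)/2 × 4 = 23.48
  [6.5→7.5]: (3.16+2.47)/2 × 1 = 2.815
  Sum = 56.59 mg/L·h
k_e = ln2 / t½ = 0.693147 / 2.78 = 0.2493 h^-1
Extrapolated tail: C_last / k_e = 2.47 / 0.2493 = 9.908
AUC_0→∞ = 56.59 + 9.908 = 66.498 mg/L·h

AUC = 66.5 mg/L·h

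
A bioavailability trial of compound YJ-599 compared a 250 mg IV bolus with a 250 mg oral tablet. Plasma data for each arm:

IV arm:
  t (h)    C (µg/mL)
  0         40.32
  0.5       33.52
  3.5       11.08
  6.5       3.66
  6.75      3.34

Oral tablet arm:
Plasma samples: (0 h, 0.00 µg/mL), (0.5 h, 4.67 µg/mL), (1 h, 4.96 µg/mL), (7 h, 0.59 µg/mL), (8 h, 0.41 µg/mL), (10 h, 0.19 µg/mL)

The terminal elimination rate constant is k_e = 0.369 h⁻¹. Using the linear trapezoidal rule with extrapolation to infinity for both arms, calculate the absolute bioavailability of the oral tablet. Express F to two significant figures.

F = 0.19

Trapezoidal AUC_0→6.75 (IV):
  [0→0.5]: (40.32+33.52)/2 × 0.5 = 18.46
  [0.5→3.5]: (33.52+11.08)/2 × 3 = 66.9
  [3.5→6.5]: (11.08+3.66)/2 × 3 = 22.11
  [6.5→6.75]: (3.66+3.34)/2 × 0.25 = 0.875
  Sum = 108.345 µg/mL·h
IV tail: 3.34/0.369 = 9.051; AUC_iv,0→∞ = 108.345 + 9.051 = 117.396 µg/mL·h
Trapezoidal AUC_0→10 (oral tablet):
  [0→0.5]: (0.00+4.67)/2 × 0.5 = 1.1675
  [0.5→1]: (4.67+4.96)/2 × 0.5 = 2.4075
  [1→7]: (4.96+0.59)/2 × 6 = 16.65
  [7→8]: (0.59+0.41)/2 × 1 = 0.5
  [8→10]: (0.41+0.19)/2 × 2 = 0.6
  Sum = 21.325 µg/mL·h
oral tablet tail: 0.19/0.369 = 0.515; AUC_ev,0→∞ = 21.325 + 0.515 = 21.84 µg/mL·h
F = (AUC_ev/D_ev)/(AUC_iv/D_iv) = (21.84/250)/(117.396/250) = 0.08736/0.469584 = 0.1860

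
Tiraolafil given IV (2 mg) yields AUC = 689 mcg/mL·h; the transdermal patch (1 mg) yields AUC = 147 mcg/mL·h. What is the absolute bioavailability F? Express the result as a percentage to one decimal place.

F = (AUC_ev / D_ev) / (AUC_iv / D_iv)
  = (147/1) / (689/2)
  = 147 / 344.5 = 0.4267
  = 42.67%

F = 42.7%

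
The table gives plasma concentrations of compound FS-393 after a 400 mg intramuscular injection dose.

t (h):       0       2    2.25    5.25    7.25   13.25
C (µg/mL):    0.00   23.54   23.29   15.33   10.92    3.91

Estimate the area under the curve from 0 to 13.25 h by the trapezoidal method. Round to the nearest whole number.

AUC = 158 µg/mL·h

Trapezoidal AUC_0→13.25:
  [0→2]: (0.00+23.54)/2 × 2 = 23.54
  [2→2.25]: (23.54+23.29)/2 × 0.25 = 5.85375
  [2.25→5.25]: (23.29+15.33)/2 × 3 = 57.93
  [5.25→7.25]: (15.33+10.92)/2 × 2 = 26.25
  [7.25→13.25]: (10.92+3.91)/2 × 6 = 44.49
  Sum = 158.06375 µg/mL·h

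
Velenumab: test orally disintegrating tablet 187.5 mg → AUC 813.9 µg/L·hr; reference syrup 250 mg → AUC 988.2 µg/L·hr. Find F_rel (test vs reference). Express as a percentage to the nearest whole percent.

F_rel = 110%

F_rel = (AUC_test/D_test) / (AUC_ref/D_ref)
      = (813.9/187.5) / (988.2/250)
      = 4.3408 / 3.9528 = 1.0982 = 109.82%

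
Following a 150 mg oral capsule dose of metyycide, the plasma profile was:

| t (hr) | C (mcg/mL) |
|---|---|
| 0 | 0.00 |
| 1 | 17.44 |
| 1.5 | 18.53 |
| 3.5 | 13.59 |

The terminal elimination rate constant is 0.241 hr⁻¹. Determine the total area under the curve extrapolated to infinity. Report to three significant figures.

AUC = 106 mcg/mL·hr

Trapezoidal AUC_0→3.5:
  [0→1]: (0.00+17.44)/2 × 1 = 8.72
  [1→1.5]: (17.44+18.53)/2 × 0.5 = 8.9925
  [1.5→3.5]: (18.53+13.59)/2 × 2 = 32.12
  Sum = 49.8325 mcg/mL·hr
Extrapolated tail: C_last / k_e = 13.59 / 0.241 = 56.390
AUC_0→∞ = 49.8325 + 56.390 = 106.2225 mcg/mL·hr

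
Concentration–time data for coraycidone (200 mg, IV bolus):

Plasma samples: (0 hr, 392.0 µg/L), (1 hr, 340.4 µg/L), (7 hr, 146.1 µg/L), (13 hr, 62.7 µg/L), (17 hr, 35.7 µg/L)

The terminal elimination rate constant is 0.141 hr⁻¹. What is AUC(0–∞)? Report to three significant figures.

AUC = 2900 µg/L·hr

Trapezoidal AUC_0→17:
  [0→1]: (392.0+340.4)/2 × 1 = 366.2
  [1→7]: (340.4+146.1)/2 × 6 = 1459.5
  [7→13]: (146.1+62.7)/2 × 6 = 626.4
  [13→17]: (62.7+35.7)/2 × 4 = 196.8
  Sum = 2648.9 µg/L·hr
Extrapolated tail: C_last / k_e = 35.7 / 0.141 = 253.191
AUC_0→∞ = 2648.9 + 253.191 = 2902.091 µg/L·hr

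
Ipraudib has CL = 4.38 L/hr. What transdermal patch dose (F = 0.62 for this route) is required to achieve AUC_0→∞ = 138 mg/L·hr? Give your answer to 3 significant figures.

Dose = 975 mg

Dose = CL × AUC_0→∞ / F
     = 4.38 × 138 / 0.62 = 974.903 mg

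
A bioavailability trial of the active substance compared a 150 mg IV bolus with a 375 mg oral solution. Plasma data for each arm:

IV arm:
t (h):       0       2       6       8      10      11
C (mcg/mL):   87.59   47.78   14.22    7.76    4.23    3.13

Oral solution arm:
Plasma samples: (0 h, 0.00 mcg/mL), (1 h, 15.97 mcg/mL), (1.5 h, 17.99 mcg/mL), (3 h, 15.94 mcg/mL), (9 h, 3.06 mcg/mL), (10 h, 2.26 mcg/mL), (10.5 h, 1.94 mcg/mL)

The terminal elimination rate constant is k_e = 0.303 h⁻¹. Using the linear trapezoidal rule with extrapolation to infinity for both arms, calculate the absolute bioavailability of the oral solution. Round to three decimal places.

Trapezoidal AUC_0→11 (IV):
  [0→2]: (87.59+47.78)/2 × 2 = 135.37
  [2→6]: (47.78+14.22)/2 × 4 = 124.0
  [6→8]: (14.22+7.76)/2 × 2 = 21.98
  [8→10]: (7.76+4.23)/2 × 2 = 11.99
  [10→11]: (4.23+3.13)/2 × 1 = 3.68
  Sum = 297.02 mcg/mL·h
IV tail: 3.13/0.303 = 10.330; AUC_iv,0→∞ = 297.02 + 10.330 = 307.35 mcg/mL·h
Trapezoidal AUC_0→10.5 (oral solution):
  [0→1]: (0.00+15.97)/2 × 1 = 7.985
  [1→1.5]: (15.97+17.99)/2 × 0.5 = 8.49
  [1.5→3]: (17.99+15.94)/2 × 1.5 = 25.4475
  [3→9]: (15.94+3.06)/2 × 6 = 57.0
  [9→10]: (3.06+2.26)/2 × 1 = 2.66
  [10→10.5]: (2.26+1.94)/2 × 0.5 = 1.05
  Sum = 102.6325 mcg/mL·h
oral solution tail: 1.94/0.303 = 6.403; AUC_ev,0→∞ = 102.6325 + 6.403 = 109.0355 mcg/mL·h
F = (AUC_ev/D_ev)/(AUC_iv/D_iv) = (109.0355/375)/(307.35/150) = 0.290761/2.049 = 0.1419

F = 0.142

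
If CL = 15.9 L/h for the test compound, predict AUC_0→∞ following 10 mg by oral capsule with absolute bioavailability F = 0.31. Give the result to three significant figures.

AUC_0→∞ = F × Dose / CL
        = 0.31 × 10 / 15.9 = 0.194969 mg/L·h

AUC = 0.195 mg/L·h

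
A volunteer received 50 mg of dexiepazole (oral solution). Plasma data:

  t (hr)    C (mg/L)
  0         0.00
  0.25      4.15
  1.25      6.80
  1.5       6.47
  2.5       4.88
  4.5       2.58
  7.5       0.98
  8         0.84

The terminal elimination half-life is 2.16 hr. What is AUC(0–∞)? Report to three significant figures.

Trapezoidal AUC_0→8:
  [0→0.25]: (0.00+4.15)/2 × 0.25 = 0.51875
  [0.25→1.25]: (4.15+6.80)/2 × 1 = 5.475
  [1.25→1.5]: (6.80+6.47)/2 × 0.25 = 1.65875
  [1.5→2.5]: (6.47+4.88)/2 × 1 = 5.675
  [2.5→4.5]: (4.88+2.58)/2 × 2 = 7.46
  [4.5→7.5]: (2.58+0.98)/2 × 3 = 5.34
  [7.5→8]: (0.98+0.84)/2 × 0.5 = 0.455
  Sum = 26.5825 mg/L·hr
k_e = ln2 / t½ = 0.693147 / 2.16 = 0.3209 hr^-1
Extrapolated tail: C_last / k_e = 0.84 / 0.3209 = 2.618
AUC_0→∞ = 26.5825 + 2.618 = 29.2005 mg/L·hr

AUC = 29.2 mg/L·hr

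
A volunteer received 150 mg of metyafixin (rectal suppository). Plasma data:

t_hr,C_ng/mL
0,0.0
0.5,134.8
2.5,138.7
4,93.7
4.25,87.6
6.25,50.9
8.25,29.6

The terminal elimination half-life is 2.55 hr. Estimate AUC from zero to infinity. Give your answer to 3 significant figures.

AUC = 832 ng/mL·hr

Trapezoidal AUC_0→8.25:
  [0→0.5]: (0.0+134.8)/2 × 0.5 = 33.7
  [0.5→2.5]: (134.8+138.7)/2 × 2 = 273.5
  [2.5→4]: (138.7+93.7)/2 × 1.5 = 174.3
  [4→4.25]: (93.7+87.6)/2 × 0.25 = 22.6625
  [4.25→6.25]: (87.6+50.9)/2 × 2 = 138.5
  [6.25→8.25]: (50.9+29.6)/2 × 2 = 80.5
  Sum = 723.1625 ng/mL·hr
k_e = ln2 / t½ = 0.693147 / 2.55 = 0.2718 hr^-1
Extrapolated tail: C_last / k_e = 29.6 / 0.2718 = 108.904
AUC_0→∞ = 723.1625 + 108.904 = 832.0665 ng/mL·hr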